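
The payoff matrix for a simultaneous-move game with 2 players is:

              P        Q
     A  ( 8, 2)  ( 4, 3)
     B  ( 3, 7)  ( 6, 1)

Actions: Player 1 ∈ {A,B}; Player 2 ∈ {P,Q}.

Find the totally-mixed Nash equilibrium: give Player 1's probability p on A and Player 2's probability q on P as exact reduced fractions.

P1 indiff ⇒ q·8+(1-q)·4 = q·3+(1-q)·6 ⇒ q(5) = (1-q)(2) ⇒ q = 2/7
P2 indiff ⇒ p·2+(1-p)·7 = p·3+(1-p)·1 ⇒ p(-1) = (1-p)(-6) ⇒ p = 6/7

(p,q) = (6/7, 2/7)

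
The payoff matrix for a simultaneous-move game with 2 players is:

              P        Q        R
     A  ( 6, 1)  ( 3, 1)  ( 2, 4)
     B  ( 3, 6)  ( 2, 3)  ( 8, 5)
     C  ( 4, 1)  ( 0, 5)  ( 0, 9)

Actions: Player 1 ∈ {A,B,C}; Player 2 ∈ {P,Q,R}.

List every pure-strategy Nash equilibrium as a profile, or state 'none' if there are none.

PSNE: ∅

(A,P): not NE [P2→R gives 4>1]
(A,Q): not NE [P2→R gives 4>1]
(A,R): not NE [P1→B gives 8>2]
(B,P): not NE [P1→A gives 6>3]
(B,Q): not NE [P1→A gives 3>2; P2→P gives 6>3]
(B,R): not NE [P2→P gives 6>5]
(C,P): not NE [P1→A gives 6>4; P2→R gives 9>1]
(C,Q): not NE [P1→A gives 3>0; P2→R gives 9>5]
(C,R): not NE [P1→B gives 8>0]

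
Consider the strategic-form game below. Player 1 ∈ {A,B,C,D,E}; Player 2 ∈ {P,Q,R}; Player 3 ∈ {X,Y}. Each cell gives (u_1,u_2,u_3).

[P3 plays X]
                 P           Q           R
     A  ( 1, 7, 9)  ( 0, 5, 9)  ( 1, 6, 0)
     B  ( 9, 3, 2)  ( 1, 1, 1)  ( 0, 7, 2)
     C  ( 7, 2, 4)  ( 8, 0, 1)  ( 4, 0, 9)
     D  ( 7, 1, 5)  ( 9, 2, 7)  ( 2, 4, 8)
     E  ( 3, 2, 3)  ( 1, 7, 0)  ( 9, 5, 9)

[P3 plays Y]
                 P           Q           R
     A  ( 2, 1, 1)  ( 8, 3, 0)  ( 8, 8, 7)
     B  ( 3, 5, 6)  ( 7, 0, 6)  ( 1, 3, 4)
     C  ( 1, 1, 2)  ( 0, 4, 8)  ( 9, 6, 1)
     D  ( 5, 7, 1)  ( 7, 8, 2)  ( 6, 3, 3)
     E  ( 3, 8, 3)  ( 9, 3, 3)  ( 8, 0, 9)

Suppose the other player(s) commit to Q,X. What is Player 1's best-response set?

argmax u_1 = {D}

u_1(A vs Q,X) = 0
u_1(B vs Q,X) = 1
u_1(C vs Q,X) = 8
u_1(D vs Q,X) = 9
u_1(E vs Q,X) = 1
max payoff 9 at {D}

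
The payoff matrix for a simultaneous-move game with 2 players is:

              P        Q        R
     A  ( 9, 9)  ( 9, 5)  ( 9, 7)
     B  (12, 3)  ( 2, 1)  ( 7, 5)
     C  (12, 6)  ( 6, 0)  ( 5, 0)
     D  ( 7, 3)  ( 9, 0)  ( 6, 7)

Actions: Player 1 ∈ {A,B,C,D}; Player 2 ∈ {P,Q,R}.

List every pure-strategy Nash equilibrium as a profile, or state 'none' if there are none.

(A,P): not NE [P1→C gives 12>9]
(A,Q): not NE [P2→P gives 9>5]
(A,R): not NE [P2→P gives 9>7]
(B,P): not NE [P2→R gives 5>3]
(B,Q): not NE [P1→D gives 9>2; P2→R gives 5>1]
(B,R): not NE [P1→A gives 9>7]
(C,P): NE
(C,Q): not NE [P1→D gives 9>6; P2→P gives 6>0]
(C,R): not NE [P1→A gives 9>5; P2→P gives 6>0]
(D,P): not NE [P1→C gives 12>7; P2→R gives 7>3]
(D,Q): not NE [P2→R gives 7>0]
(D,R): not NE [P1→A gives 9>6]

PSNE = {(C,P)}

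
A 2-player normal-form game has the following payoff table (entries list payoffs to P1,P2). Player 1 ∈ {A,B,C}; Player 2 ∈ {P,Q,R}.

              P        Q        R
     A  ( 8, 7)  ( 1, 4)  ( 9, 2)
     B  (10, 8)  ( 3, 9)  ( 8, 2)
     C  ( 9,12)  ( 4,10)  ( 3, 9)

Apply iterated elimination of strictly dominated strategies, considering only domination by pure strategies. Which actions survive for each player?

Remaining: P1:{B,C} P2:{P,Q}

P2 drop R (P beats it: A:7>2 B:8>2 C:12>9)
P1 drop A (B beats it: P:10>8 Q:3>1)
P1→{B,C} P2→{P,Q}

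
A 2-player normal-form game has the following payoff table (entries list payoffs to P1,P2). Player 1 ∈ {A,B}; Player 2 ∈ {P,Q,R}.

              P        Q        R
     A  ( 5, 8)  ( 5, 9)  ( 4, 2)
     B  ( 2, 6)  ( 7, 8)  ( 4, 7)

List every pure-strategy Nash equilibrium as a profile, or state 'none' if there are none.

Nash profiles: (B,Q)

(A,P): not NE [P2→Q gives 9>8]
(A,Q): not NE [P1→B gives 7>5]
(A,R): not NE [P2→Q gives 9>2]
(B,P): not NE [P1→A gives 5>2; P2→Q gives 8>6]
(B,Q): NE
(B,R): not NE [P2→Q gives 8>7]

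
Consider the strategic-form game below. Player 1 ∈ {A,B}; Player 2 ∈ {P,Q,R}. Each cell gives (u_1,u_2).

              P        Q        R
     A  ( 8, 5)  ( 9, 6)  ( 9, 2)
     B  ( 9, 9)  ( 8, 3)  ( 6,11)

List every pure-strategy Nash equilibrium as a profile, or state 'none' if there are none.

PSNE = {(A,Q)}

(A,P): not NE [P1→B gives 9>8; P2→Q gives 6>5]
(A,Q): NE
(A,R): not NE [P2→Q gives 6>2]
(B,P): not NE [P2→R gives 11>9]
(B,Q): not NE [P1→A gives 9>8; P2→R gives 11>3]
(B,R): not NE [P1→A gives 9>6]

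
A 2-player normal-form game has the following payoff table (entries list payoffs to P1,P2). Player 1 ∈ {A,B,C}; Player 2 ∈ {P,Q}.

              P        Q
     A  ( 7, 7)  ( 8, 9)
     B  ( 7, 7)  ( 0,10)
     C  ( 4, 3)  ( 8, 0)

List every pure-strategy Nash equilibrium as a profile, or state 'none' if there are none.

(A,P): not NE [P2→Q gives 9>7]
(A,Q): NE
(B,P): not NE [P2→Q gives 10>7]
(B,Q): not NE [P1→C gives 8>0]
(C,P): not NE [P1→B gives 7>4]
(C,Q): not NE [P2→P gives 3>0]

NE set: (A,Q)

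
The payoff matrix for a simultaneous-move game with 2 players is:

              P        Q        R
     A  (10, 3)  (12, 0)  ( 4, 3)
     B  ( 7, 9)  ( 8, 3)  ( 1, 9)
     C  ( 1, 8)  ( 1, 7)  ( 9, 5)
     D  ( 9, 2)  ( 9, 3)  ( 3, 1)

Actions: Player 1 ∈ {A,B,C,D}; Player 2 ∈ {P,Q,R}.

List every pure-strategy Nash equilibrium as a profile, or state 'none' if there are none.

Nash profiles: (A,P)

(A,P): NE
(A,Q): not NE [P2→R gives 3>0]
(A,R): not NE [P1→C gives 9>4]
(B,P): not NE [P1→A gives 10>7]
(B,Q): not NE [P1→A gives 12>8; P2→R gives 9>3]
(B,R): not NE [P1→C gives 9>1]
(C,P): not NE [P1→A gives 10>1]
(C,Q): not NE [P1→A gives 12>1; P2→P gives 8>7]
(C,R): not NE [P2→P gives 8>5]
(D,P): not NE [P1→A gives 10>9; P2→Q gives 3>2]
(D,Q): not NE [P1→A gives 12>9]
(D,R): not NE [P1→C gives 9>3; P2→Q gives 3>1]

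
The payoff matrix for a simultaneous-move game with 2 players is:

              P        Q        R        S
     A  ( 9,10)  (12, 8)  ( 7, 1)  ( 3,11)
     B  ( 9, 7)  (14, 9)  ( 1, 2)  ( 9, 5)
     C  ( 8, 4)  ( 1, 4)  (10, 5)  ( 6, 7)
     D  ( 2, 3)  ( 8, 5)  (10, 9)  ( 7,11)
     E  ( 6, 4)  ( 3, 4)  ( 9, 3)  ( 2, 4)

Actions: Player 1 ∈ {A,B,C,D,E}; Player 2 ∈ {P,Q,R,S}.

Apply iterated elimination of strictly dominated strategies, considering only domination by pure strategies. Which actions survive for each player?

P2 drop R (S beats it: A:11>1 B:5>2 C:7>5 D:11>9 E:4>3)
P1 drop C (B beats it: P:9>8 Q:14>1 S:9>6)
P1 drop D (B beats it: P:9>2 Q:14>8 S:9>7)
P1 drop E (A beats it: P:9>6 Q:12>3 S:3>2)
P1→{A,B} P2→{P,Q,S}

Remaining: P1:{A,B} P2:{P,Q,S}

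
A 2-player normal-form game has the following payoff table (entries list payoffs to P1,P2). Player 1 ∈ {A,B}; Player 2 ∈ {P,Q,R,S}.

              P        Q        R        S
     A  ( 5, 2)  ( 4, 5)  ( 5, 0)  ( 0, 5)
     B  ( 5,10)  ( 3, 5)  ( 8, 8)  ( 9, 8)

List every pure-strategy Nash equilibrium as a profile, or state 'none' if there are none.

(A,P): not NE [P2→S gives 5>2]
(A,Q): NE
(A,R): not NE [P1→B gives 8>5; P2→S gives 5>0]
(A,S): not NE [P1→B gives 9>0]
(B,P): NE
(B,Q): not NE [P1→A gives 4>3; P2→P gives 10>5]
(B,R): not NE [P2→P gives 10>8]
(B,S): not NE [P2→P gives 10>8]

PSNE = {(A,Q), (B,P)}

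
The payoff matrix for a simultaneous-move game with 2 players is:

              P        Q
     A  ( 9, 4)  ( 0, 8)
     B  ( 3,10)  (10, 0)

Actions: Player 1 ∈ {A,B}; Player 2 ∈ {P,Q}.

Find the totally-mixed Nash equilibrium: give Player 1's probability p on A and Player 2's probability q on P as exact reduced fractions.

P1 indiff ⇒ q·9+(1-q)·0 = q·3+(1-q)·10 ⇒ q(6) = (1-q)(10) ⇒ q = 5/8
P2 indiff ⇒ p·4+(1-p)·10 = p·8+(1-p)·0 ⇒ p(-4) = (1-p)(-10) ⇒ p = 5/7

p=5/7, q=5/8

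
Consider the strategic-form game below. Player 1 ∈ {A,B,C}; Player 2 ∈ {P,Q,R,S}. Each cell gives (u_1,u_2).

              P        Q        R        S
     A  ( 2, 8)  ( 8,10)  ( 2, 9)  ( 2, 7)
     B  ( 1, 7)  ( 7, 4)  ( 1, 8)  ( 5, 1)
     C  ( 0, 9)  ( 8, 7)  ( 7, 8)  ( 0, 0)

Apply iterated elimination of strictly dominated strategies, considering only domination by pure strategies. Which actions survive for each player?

Survivors P1:{A,C} P2:{P,Q,R}

P2 drop S (P beats it: A:8>7 B:7>1 C:9>0)
P1 drop B (A beats it: P:2>1 Q:8>7 R:2>1)
P1→{A,C} P2→{P,Q,R}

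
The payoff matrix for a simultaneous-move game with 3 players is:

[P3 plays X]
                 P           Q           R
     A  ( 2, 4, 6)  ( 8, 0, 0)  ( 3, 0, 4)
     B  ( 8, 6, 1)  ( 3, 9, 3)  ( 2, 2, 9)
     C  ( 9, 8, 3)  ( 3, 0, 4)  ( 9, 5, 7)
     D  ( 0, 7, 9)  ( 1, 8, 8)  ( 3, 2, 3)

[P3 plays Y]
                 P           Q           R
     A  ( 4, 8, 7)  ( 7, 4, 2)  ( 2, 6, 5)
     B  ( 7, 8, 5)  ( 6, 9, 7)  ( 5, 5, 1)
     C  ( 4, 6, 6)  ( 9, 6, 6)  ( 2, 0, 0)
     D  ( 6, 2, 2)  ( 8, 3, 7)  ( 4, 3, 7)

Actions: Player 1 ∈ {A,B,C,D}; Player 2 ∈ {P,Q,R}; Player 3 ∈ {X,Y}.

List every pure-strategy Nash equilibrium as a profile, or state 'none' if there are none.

(A,P,X): not NE [P1→C gives 9>2; P3→Y gives 7>6]
(A,P,Y): not NE [P1→B gives 7>4]
(A,Q,X): not NE [P2→P gives 4>0; P3→Y gives 2>0]
(A,Q,Y): not NE [P1→C gives 9>7; P2→P gives 8>4]
(A,R,X): not NE [P1→C gives 9>3; P2→P gives 4>0; P3→Y gives 5>4]
(A,R,Y): not NE [P1→B gives 5>2; P2→P gives 8>6]
(B,P,X): not NE [P1→C gives 9>8; P2→Q gives 9>6; P3→Y gives 5>1]
(B,P,Y): not NE [P2→Q gives 9>8]
(B,Q,X): not NE [P1→A gives 8>3; P3→Y gives 7>3]
(B,Q,Y): not NE [P1→C gives 9>6]
(B,R,X): not NE [P1→C gives 9>2; P2→Q gives 9>2]
(B,R,Y): not NE [P2→Q gives 9>5; P3→X gives 9>1]
(C,P,X): not NE [P3→Y gives 6>3]
(C,P,Y): not NE [P1→B gives 7>4]
(C,Q,X): not NE [P1→A gives 8>3; P2→P gives 8>0; P3→Y gives 6>4]
(C,Q,Y): NE
(C,R,X): not NE [P2→P gives 8>5]
(C,R,Y): not NE [P1→B gives 5>2; P2→Q gives 6>0; P3→X gives 7>0]
(D,P,X): not NE [P1→C gives 9>0; P2→Q gives 8>7]
(D,P,Y): not NE [P1→B gives 7>6; P2→R gives 3>2; P3→X gives 9>2]
(D,Q,X): not NE [P1→A gives 8>1]
(D,Q,Y): not NE [P1→C gives 9>8; P3→X gives 8>7]
(D,R,X): not NE [P1→C gives 9>3; P2→Q gives 8>2; P3→Y gives 7>3]
(D,R,Y): not NE [P1→B gives 5>4]

NE set: (C,Q,Y)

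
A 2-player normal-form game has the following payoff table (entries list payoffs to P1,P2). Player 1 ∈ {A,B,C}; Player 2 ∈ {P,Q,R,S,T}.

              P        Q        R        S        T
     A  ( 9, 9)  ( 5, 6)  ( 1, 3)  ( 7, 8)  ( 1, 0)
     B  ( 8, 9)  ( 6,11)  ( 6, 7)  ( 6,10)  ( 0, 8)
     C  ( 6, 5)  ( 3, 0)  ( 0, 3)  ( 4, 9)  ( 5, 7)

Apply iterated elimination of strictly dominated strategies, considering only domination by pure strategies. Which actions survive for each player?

IESDS → P1:{A,B} P2:{P,Q,S}

P2 drop R (P beats it: A:9>3 B:9>7 C:5>3)
P2 drop T (S beats it: A:8>0 B:10>8 C:9>7)
P1 drop C (A beats it: P:9>6 Q:5>3 S:7>4)
P1→{A,B} P2→{P,Q,S}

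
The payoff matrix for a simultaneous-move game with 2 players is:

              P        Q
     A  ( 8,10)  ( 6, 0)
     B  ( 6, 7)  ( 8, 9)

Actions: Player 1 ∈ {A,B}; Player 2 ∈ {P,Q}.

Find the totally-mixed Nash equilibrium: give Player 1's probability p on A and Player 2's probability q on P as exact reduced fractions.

P1 mixes 1/6 on A; P2 mixes 1/2 on P

P1 indiff ⇒ q·8+(1-q)·6 = q·6+(1-q)·8 ⇒ q(2) = (1-q)(2) ⇒ q = 1/2
P2 indiff ⇒ p·10+(1-p)·7 = p·0+(1-p)·9 ⇒ p(10) = (1-p)(2) ⇒ p = 1/6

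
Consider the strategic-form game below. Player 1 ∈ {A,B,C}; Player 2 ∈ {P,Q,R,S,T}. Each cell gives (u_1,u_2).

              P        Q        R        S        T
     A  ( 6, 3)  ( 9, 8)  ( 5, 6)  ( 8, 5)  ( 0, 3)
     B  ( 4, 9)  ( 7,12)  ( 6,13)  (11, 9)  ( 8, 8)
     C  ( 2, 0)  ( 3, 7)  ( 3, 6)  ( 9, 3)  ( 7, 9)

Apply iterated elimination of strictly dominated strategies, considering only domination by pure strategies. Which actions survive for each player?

Survivors P1:{A,B} P2:{Q,R}

P1 drop C (B beats it: P:4>2 Q:7>3 R:6>3 S:11>9 T:8>7)
P2 drop P (Q beats it: A:8>3 B:12>9)
P2 drop S (Q beats it: A:8>5 B:12>9)
P2 drop T (Q beats it: A:8>3 B:12>8)
P1→{A,B} P2→{Q,R}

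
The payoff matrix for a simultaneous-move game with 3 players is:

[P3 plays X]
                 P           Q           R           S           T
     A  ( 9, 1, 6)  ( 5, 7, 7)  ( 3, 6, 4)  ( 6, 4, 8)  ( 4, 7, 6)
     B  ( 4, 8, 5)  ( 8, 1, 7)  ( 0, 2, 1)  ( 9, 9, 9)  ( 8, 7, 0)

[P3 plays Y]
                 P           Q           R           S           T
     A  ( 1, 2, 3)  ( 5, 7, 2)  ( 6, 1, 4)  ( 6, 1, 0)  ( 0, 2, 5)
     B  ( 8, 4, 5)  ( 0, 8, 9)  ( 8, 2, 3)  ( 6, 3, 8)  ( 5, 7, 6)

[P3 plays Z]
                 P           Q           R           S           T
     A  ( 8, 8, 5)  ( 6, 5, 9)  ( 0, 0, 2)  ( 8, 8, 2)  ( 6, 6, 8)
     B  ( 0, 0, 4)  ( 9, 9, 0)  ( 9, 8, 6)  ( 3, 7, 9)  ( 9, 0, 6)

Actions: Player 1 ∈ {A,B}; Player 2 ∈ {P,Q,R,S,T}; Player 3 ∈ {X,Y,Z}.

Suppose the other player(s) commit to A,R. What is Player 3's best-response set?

P3 best: {X,Y}

u_3(X vs A,R) = 4
u_3(Y vs A,R) = 4
u_3(Z vs A,R) = 2
max payoff 4 at {X,Y}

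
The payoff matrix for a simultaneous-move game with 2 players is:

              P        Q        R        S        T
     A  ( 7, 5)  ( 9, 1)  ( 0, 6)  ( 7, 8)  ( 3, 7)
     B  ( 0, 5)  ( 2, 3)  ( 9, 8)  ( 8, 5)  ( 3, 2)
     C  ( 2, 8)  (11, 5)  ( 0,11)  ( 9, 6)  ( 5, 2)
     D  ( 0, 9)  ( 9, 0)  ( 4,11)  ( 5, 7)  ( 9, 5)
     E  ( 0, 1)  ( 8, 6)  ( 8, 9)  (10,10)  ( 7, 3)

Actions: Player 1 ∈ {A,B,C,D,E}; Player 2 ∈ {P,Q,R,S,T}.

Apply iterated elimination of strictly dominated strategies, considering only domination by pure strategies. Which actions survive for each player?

Survivors P1:{B,E} P2:{R,S}

P2 drop P (R beats it: A:6>5 B:8>5 C:11>8 D:11>9 E:9>1)
P2 drop Q (R beats it: A:6>1 B:8>3 C:11>5 D:11>0 E:9>6)
P1 drop A (E beats it: R:8>0 S:10>7 T:7>3)
P1 drop C (E beats it: R:8>0 S:10>9 T:7>5)
P2 drop T (R beats it: B:8>2 D:11>5 E:9>3)
P1 drop D (B beats it: R:9>4 S:8>5)
P1→{B,E} P2→{R,S}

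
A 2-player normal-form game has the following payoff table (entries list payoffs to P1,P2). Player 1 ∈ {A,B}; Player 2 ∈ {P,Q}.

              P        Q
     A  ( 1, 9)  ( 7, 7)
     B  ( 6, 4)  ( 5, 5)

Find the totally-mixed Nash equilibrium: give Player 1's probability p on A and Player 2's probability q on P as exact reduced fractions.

p=1/3, q=2/7

P1 indiff ⇒ q·1+(1-q)·7 = q·6+(1-q)·5 ⇒ q(-5) = (1-q)(-2) ⇒ q = 2/7
P2 indiff ⇒ p·9+(1-p)·4 = p·7+(1-p)·5 ⇒ p(2) = (1-p)(1) ⇒ p = 1/3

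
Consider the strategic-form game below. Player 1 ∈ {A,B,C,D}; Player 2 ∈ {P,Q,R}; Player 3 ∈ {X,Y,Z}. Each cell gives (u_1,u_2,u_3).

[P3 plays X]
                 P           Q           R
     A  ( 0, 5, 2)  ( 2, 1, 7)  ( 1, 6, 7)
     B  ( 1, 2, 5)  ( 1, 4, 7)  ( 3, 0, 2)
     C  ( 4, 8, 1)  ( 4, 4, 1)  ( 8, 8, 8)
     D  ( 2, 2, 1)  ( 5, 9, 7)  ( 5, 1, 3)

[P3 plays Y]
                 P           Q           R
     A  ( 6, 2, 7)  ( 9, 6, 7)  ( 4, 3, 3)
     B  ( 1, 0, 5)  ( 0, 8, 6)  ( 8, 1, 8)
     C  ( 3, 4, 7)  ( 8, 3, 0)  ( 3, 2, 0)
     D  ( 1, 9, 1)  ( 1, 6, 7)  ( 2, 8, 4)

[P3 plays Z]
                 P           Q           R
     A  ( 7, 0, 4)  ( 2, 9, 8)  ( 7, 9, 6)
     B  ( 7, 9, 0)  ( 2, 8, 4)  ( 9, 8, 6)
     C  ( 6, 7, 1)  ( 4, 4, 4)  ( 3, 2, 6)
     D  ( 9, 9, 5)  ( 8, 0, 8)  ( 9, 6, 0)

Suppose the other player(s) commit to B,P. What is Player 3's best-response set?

P3 best: {X,Y}

u_3(X vs B,P) = 5
u_3(Y vs B,P) = 5
u_3(Z vs B,P) = 0
max payoff 5 at {X,Y}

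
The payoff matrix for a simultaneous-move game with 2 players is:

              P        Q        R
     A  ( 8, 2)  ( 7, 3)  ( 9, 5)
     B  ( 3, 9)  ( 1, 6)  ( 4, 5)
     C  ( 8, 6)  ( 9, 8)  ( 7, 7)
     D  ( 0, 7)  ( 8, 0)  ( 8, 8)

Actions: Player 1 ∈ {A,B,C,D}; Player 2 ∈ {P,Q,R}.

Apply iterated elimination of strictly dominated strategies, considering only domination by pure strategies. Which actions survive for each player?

P1 drop B (A beats it: P:8>3 Q:7>1 R:9>4)
P2 drop P (R beats it: A:5>2 C:7>6 D:8>7)
P1→{A,C,D} P2→{Q,R}

IESDS → P1:{A,C,D} P2:{Q,R}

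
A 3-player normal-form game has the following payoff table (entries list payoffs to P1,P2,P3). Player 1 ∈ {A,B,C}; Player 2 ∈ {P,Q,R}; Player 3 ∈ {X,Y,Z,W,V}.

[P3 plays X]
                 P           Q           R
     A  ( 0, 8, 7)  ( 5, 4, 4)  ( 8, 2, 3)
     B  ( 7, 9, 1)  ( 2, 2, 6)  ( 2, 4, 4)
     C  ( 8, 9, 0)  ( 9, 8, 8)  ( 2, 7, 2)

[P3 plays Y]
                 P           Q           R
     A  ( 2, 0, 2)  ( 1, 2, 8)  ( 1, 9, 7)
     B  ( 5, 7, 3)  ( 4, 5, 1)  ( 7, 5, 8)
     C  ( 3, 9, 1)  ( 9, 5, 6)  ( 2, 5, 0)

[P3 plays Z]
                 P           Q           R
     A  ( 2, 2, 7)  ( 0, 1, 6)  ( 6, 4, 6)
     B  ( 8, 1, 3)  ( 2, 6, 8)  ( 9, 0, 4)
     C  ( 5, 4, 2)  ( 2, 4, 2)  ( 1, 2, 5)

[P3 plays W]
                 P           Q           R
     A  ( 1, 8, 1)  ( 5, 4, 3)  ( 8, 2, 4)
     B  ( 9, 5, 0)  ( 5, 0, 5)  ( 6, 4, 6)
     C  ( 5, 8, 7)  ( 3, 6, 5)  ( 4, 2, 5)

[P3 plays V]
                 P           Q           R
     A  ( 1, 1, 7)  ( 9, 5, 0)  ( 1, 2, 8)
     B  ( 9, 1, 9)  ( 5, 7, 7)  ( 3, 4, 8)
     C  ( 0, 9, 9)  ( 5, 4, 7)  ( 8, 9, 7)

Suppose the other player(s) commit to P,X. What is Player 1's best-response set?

P1 best: {C}

u_1(A vs P,X) = 0
u_1(B vs P,X) = 7
u_1(C vs P,X) = 8
max payoff 8 at {C}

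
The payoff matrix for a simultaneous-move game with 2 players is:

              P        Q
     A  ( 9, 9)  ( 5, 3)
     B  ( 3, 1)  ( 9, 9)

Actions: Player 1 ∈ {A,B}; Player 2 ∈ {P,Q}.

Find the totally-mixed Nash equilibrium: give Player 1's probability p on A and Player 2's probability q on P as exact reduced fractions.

P1 indiff ⇒ q·9+(1-q)·5 = q·3+(1-q)·9 ⇒ q(6) = (1-q)(4) ⇒ q = 2/5
P2 indiff ⇒ p·9+(1-p)·1 = p·3+(1-p)·9 ⇒ p(6) = (1-p)(8) ⇒ p = 4/7

(p,q) = (4/7, 2/5)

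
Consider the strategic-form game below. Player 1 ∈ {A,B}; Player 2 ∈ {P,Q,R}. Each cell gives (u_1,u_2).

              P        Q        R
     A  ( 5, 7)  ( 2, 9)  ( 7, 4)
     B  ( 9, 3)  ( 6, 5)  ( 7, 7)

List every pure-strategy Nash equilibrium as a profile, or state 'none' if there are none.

(A,P): not NE [P1→B gives 9>5; P2→Q gives 9>7]
(A,Q): not NE [P1→B gives 6>2]
(A,R): not NE [P2→Q gives 9>4]
(B,P): not NE [P2→R gives 7>3]
(B,Q): not NE [P2→R gives 7>5]
(B,R): NE

NE set: (B,R)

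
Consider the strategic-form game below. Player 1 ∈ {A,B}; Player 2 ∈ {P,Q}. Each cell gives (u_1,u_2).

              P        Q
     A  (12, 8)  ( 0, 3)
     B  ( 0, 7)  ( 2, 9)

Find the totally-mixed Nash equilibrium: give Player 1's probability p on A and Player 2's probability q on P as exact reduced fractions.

P1 indiff ⇒ q·12+(1-q)·0 = q·0+(1-q)·2 ⇒ q(12) = (1-q)(2) ⇒ q = 1/7
P2 indiff ⇒ p·8+(1-p)·7 = p·3+(1-p)·9 ⇒ p(5) = (1-p)(2) ⇒ p = 2/7

p=2/7, q=1/7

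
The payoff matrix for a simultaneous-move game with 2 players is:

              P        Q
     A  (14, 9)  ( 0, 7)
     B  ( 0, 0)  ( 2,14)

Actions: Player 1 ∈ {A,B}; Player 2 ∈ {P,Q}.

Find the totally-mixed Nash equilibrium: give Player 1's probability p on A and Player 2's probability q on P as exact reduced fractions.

(p,q) = (7/8, 1/8)

P1 indiff ⇒ q·14+(1-q)·0 = q·0+(1-q)·2 ⇒ q(14) = (1-q)(2) ⇒ q = 1/8
P2 indiff ⇒ p·9+(1-p)·0 = p·7+(1-p)·14 ⇒ p(2) = (1-p)(14) ⇒ p = 7/8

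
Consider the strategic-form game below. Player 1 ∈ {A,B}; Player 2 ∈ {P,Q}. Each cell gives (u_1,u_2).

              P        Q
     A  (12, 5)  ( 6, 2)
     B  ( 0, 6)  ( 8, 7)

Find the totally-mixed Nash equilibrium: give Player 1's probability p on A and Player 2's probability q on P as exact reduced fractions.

P1 indiff ⇒ q·12+(1-q)·6 = q·0+(1-q)·8 ⇒ q(12) = (1-q)(2) ⇒ q = 1/7
P2 indiff ⇒ p·5+(1-p)·6 = p·2+(1-p)·7 ⇒ p(3) = (1-p)(1) ⇒ p = 1/4

p=1/4, q=1/7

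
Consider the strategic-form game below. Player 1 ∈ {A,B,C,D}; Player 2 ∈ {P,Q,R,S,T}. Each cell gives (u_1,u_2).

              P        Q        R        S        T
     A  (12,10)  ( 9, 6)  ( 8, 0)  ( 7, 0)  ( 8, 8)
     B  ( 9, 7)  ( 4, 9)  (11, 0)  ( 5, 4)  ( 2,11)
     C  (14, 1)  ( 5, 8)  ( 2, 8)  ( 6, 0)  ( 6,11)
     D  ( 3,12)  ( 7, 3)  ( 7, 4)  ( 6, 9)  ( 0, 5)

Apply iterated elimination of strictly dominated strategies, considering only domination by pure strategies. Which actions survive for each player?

Survivors P1:{A,C} P2:{P,T}

P1 drop D (A beats it: P:12>3 Q:9>7 R:8>7 S:7>6 T:8>0)
P2 drop Q (T beats it: A:8>6 B:11>9 C:11>8)
P2 drop R (T beats it: A:8>0 B:11>0 C:11>8)
P1 drop B (A beats it: P:12>9 S:7>5 T:8>2)
P2 drop S (P beats it: A:10>0 C:1>0)
P1→{A,C} P2→{P,T}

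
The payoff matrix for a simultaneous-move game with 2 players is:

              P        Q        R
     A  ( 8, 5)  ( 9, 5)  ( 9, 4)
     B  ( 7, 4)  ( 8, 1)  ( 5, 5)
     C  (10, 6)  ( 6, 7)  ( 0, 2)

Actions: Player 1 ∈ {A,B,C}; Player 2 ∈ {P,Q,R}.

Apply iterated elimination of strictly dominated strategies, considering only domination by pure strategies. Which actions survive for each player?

Survivors P1:{A,C} P2:{P,Q}

P1 drop B (A beats it: P:8>7 Q:9>8 R:9>5)
P2 drop R (P beats it: A:5>4 C:6>2)
P1→{A,C} P2→{P,Q}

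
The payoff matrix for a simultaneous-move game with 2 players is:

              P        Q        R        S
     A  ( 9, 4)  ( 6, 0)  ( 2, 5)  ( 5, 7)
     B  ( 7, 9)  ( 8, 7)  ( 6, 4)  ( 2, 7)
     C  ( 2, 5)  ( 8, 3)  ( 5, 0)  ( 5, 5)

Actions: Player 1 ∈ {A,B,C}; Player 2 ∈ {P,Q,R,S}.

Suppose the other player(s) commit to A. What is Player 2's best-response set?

argmax u_2 = {S}

u_2(P vs A) = 4
u_2(Q vs A) = 0
u_2(R vs A) = 5
u_2(S vs A) = 7
max payoff 7 at {S}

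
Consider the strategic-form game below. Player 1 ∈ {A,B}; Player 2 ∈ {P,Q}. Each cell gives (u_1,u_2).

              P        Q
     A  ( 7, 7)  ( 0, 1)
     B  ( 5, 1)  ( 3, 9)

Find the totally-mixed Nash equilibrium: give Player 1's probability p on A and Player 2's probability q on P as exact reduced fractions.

(p,q) = (4/7, 3/5)

P1 indiff ⇒ q·7+(1-q)·0 = q·5+(1-q)·3 ⇒ q(2) = (1-q)(3) ⇒ q = 3/5
P2 indiff ⇒ p·7+(1-p)·1 = p·1+(1-p)·9 ⇒ p(6) = (1-p)(8) ⇒ p = 4/7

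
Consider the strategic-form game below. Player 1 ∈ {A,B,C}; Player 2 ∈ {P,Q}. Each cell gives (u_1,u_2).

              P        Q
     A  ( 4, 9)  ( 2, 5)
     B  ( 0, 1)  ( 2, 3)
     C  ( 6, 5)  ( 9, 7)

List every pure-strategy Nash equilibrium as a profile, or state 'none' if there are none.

(A,P): not NE [P1→C gives 6>4]
(A,Q): not NE [P1→C gives 9>2; P2→P gives 9>5]
(B,P): not NE [P1→C gives 6>0; P2→Q gives 3>1]
(B,Q): not NE [P1→C gives 9>2]
(C,P): not NE [P2→Q gives 7>5]
(C,Q): NE

NE set: (C,Q)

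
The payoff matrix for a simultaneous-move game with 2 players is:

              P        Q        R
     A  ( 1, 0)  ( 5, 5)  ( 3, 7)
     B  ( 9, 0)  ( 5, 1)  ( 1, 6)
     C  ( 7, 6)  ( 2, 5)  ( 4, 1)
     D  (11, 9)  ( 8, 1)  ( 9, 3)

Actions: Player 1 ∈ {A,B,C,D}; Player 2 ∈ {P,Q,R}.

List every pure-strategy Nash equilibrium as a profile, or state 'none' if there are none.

(A,P): not NE [P1→D gives 11>1; P2→R gives 7>0]
(A,Q): not NE [P1→D gives 8>5; P2→R gives 7>5]
(A,R): not NE [P1→D gives 9>3]
(B,P): not NE [P1→D gives 11>9; P2→R gives 6>0]
(B,Q): not NE [P1→D gives 8>5; P2→R gives 6>1]
(B,R): not NE [P1→D gives 9>1]
(C,P): not NE [P1→D gives 11>7]
(C,Q): not NE [P1→D gives 8>2; P2→P gives 6>5]
(C,R): not NE [P1→D gives 9>4; P2→P gives 6>1]
(D,P): NE
(D,Q): not NE [P2→P gives 9>1]
(D,R): not NE [P2→P gives 9>3]

PSNE = {(D,P)}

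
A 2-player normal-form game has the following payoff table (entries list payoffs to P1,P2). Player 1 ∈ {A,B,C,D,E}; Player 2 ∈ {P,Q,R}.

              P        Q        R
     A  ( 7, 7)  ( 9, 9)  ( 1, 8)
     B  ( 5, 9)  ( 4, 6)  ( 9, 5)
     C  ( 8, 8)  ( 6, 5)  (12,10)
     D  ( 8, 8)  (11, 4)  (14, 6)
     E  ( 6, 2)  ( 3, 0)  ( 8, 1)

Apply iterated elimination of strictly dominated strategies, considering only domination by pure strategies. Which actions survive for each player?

P1 drop A (D beats it: P:8>7 Q:11>9 R:14>1)
P1 drop B (C beats it: P:8>5 Q:6>4 R:12>9)
P1 drop E (C beats it: P:8>6 Q:6>3 R:12>8)
P2 drop Q (P beats it: C:8>5 D:8>4)
P1→{C,D} P2→{P,R}

Survivors P1:{C,D} P2:{P,R}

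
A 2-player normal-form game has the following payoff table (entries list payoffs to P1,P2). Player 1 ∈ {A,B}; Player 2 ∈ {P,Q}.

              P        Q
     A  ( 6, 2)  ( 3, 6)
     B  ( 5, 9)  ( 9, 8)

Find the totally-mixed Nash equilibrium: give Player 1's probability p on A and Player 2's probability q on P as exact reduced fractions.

p=1/5, q=6/7

P1 indiff ⇒ q·6+(1-q)·3 = q·5+(1-q)·9 ⇒ q(1) = (1-q)(6) ⇒ q = 6/7
P2 indiff ⇒ p·2+(1-p)·9 = p·6+(1-p)·8 ⇒ p(-4) = (1-p)(-1) ⇒ p = 1/5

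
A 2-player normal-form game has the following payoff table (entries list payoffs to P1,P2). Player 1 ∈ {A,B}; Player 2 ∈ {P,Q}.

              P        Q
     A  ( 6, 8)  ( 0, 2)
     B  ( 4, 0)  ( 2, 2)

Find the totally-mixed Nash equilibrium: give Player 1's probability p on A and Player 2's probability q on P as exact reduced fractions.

p=1/4, q=1/2

P1 indiff ⇒ q·6+(1-q)·0 = q·4+(1-q)·2 ⇒ q(2) = (1-q)(2) ⇒ q = 1/2
P2 indiff ⇒ p·8+(1-p)·0 = p·2+(1-p)·2 ⇒ p(6) = (1-p)(2) ⇒ p = 1/4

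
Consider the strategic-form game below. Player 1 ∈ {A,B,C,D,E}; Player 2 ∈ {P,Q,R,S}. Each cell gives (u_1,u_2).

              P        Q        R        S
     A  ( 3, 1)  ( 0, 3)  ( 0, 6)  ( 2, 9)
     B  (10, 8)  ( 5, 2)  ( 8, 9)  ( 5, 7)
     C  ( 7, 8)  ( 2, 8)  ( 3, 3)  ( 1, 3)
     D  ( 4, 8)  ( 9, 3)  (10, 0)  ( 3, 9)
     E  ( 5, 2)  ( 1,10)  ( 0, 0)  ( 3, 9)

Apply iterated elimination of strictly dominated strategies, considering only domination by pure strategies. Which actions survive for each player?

Survivors P1:{B,D} P2:{P,R,S}

P1 drop A (B beats it: P:10>3 Q:5>0 R:8>0 S:5>2)
P1 drop C (B beats it: P:10>7 Q:5>2 R:8>3 S:5>1)
P1 drop E (B beats it: P:10>5 Q:5>1 R:8>0 S:5>3)
P2 drop Q (P beats it: B:8>2 D:8>3)
P1→{B,D} P2→{P,R,S}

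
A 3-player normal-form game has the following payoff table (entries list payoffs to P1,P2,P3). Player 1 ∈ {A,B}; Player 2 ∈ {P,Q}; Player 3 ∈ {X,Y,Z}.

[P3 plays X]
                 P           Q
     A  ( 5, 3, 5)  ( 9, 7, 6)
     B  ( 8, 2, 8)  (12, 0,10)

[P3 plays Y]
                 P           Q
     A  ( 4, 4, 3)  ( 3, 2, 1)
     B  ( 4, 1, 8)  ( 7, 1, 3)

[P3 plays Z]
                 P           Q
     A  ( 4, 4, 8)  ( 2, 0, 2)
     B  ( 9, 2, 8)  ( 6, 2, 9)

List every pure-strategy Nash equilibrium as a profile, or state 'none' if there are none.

(A,P,X): not NE [P1→B gives 8>5; P2→Q gives 7>3; P3→Z gives 8>5]
(A,P,Y): not NE [P3→Z gives 8>3]
(A,P,Z): not NE [P1→B gives 9>4]
(A,Q,X): not NE [P1→B gives 12>9]
(A,Q,Y): not NE [P1→B gives 7>3; P2→P gives 4>2; P3→X gives 6>1]
(A,Q,Z): not NE [P1→B gives 6>2; P2→P gives 4>0; P3→X gives 6>2]
(B,P,X): NE
(B,P,Y): NE
(B,P,Z): NE
(B,Q,X): not NE [P2→P gives 2>0]
(B,Q,Y): not NE [P3→X gives 10>3]
(B,Q,Z): not NE [P3→X gives 10>9]

PSNE = {(B,P,X), (B,P,Y), (B,P,Z)}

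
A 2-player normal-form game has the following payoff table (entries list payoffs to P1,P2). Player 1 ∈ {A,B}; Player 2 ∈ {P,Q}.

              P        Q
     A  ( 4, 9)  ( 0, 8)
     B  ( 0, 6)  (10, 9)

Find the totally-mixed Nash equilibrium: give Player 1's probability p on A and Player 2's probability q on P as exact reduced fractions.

p=3/4, q=5/7

P1 indiff ⇒ q·4+(1-q)·0 = q·0+(1-q)·10 ⇒ q(4) = (1-q)(10) ⇒ q = 5/7
P2 indiff ⇒ p·9+(1-p)·6 = p·8+(1-p)·9 ⇒ p(1) = (1-p)(3) ⇒ p = 3/4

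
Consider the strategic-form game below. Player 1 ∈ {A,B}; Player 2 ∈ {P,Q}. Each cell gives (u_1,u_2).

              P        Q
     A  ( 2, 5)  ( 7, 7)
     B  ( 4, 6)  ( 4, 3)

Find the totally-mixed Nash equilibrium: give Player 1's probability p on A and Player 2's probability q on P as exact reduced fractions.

P1 indiff ⇒ q·2+(1-q)·7 = q·4+(1-q)·4 ⇒ q(-2) = (1-q)(-3) ⇒ q = 3/5
P2 indiff ⇒ p·5+(1-p)·6 = p·7+(1-p)·3 ⇒ p(-2) = (1-p)(-3) ⇒ p = 3/5

p=3/5, q=3/5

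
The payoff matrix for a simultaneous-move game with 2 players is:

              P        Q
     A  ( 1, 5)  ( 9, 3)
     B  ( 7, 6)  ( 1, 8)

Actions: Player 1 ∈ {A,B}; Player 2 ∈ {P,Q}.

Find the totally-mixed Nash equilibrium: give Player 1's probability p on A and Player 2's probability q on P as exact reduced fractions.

p=1/2, q=4/7

P1 indiff ⇒ q·1+(1-q)·9 = q·7+(1-q)·1 ⇒ q(-6) = (1-q)(-8) ⇒ q = 4/7
P2 indiff ⇒ p·5+(1-p)·6 = p·3+(1-p)·8 ⇒ p(2) = (1-p)(2) ⇒ p = 1/2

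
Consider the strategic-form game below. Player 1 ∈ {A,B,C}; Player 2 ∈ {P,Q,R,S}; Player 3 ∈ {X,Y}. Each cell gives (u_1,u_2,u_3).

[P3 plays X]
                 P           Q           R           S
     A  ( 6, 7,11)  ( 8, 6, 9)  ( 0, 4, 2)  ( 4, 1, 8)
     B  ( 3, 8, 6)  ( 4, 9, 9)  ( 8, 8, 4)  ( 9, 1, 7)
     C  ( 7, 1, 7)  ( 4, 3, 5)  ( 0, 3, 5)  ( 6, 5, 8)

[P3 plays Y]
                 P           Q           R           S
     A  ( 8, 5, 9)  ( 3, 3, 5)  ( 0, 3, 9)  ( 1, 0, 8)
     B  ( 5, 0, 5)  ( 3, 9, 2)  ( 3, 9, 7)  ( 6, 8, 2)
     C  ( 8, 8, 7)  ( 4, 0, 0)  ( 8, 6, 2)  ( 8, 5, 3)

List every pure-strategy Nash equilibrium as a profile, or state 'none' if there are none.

NE set: (C,P,Y)

(A,P,X): not NE [P1→C gives 7>6]
(A,P,Y): not NE [P3→X gives 11>9]
(A,Q,X): not NE [P2→P gives 7>6]
(A,Q,Y): not NE [P1→C gives 4>3; P2→P gives 5>3; P3→X gives 9>5]
(A,R,X): not NE [P1→B gives 8>0; P2→P gives 7>4; P3→Y gives 9>2]
(A,R,Y): not NE [P1→C gives 8>0; P2→P gives 5>3]
(A,S,X): not NE [P1→B gives 9>4; P2→P gives 7>1]
(A,S,Y): not NE [P1→C gives 8>1; P2→P gives 5>0]
(B,P,X): not NE [P1→C gives 7>3; P2→Q gives 9>8]
(B,P,Y): not NE [P1→C gives 8>5; P2→R gives 9>0; P3→X gives 6>5]
(B,Q,X): not NE [P1→A gives 8>4]
(B,Q,Y): not NE [P1→C gives 4>3; P3→X gives 9>2]
(B,R,X): not NE [P2→Q gives 9>8; P3→Y gives 7>4]
(B,R,Y): not NE [P1→C gives 8>3]
(B,S,X): not NE [P2→Q gives 9>1]
(B,S,Y): not NE [P1→C gives 8>6; P2→R gives 9>8; P3→X gives 7>2]
(C,P,X): not NE [P2→S gives 5>1]
(C,P,Y): NE
(C,Q,X): not NE [P1→A gives 8>4; P2→S gives 5>3]
(C,Q,Y): not NE [P2→P gives 8>0; P3→X gives 5>0]
(C,R,X): not NE [P1→B gives 8>0; P2→S gives 5>3]
(C,R,Y): not NE [P2→P gives 8>6; P3→X gives 5>2]
(C,S,X): not NE [P1→B gives 9>6]
(C,S,Y): not NE [P2→P gives 8>5; P3→X gives 8>3]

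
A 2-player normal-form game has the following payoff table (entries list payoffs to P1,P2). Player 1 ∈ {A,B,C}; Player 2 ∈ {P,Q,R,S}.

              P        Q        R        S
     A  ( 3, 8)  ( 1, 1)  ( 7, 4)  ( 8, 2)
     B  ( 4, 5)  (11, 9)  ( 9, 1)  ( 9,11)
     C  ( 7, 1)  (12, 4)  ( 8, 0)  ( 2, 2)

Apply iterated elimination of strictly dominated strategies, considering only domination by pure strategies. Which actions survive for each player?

P1 drop A (B beats it: P:4>3 Q:11>1 R:9>7 S:9>8)
P2 drop P (Q beats it: B:9>5 C:4>1)
P2 drop R (Q beats it: B:9>1 C:4>0)
P1→{B,C} P2→{Q,S}

Remaining: P1:{B,C} P2:{Q,S}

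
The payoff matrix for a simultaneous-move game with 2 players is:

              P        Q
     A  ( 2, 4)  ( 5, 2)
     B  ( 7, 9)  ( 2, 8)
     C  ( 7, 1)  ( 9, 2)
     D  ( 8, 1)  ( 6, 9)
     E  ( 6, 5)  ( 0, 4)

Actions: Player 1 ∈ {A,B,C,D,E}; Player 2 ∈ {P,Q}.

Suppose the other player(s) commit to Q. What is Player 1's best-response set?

u_1(A vs Q) = 5
u_1(B vs Q) = 2
u_1(C vs Q) = 9
u_1(D vs Q) = 6
u_1(E vs Q) = 0
max payoff 9 at {C}

P1 best: {C}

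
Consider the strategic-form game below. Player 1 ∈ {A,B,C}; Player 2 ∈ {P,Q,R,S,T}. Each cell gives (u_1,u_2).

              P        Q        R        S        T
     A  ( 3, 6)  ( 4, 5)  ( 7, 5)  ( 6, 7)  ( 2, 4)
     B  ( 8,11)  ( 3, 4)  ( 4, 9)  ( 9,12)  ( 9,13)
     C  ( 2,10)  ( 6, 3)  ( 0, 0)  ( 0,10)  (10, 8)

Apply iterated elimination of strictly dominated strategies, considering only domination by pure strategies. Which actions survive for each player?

P2 drop Q (P beats it: A:6>5 B:11>4 C:10>3)
P2 drop R (P beats it: A:6>5 B:11>9 C:10>0)
P1 drop A (B beats it: P:8>3 S:9>6 T:9>2)
P1→{B,C} P2→{P,S,T}

Remaining: P1:{B,C} P2:{P,S,T}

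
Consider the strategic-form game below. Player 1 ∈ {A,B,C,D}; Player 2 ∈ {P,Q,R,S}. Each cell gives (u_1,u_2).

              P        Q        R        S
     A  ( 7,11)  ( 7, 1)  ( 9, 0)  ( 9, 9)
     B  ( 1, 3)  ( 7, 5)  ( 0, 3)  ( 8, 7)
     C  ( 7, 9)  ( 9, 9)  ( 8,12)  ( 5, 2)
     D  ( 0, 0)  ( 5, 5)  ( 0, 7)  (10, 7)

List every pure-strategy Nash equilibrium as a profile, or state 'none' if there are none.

PSNE = {(A,P), (D,S)}

(A,P): NE
(A,Q): not NE [P1→C gives 9>7; P2→P gives 11>1]
(A,R): not NE [P2→P gives 11>0]
(A,S): not NE [P1→D gives 10>9; P2→P gives 11>9]
(B,P): not NE [P1→C gives 7>1; P2→S gives 7>3]
(B,Q): not NE [P1→C gives 9>7; P2→S gives 7>5]
(B,R): not NE [P1→A gives 9>0; P2→S gives 7>3]
(B,S): not NE [P1→D gives 10>8]
(C,P): not NE [P2→R gives 12>9]
(C,Q): not NE [P2→R gives 12>9]
(C,R): not NE [P1→A gives 9>8]
(C,S): not NE [P1→D gives 10>5; P2→R gives 12>2]
(D,P): not NE [P1→C gives 7>0; P2→S gives 7>0]
(D,Q): not NE [P1→C gives 9>5; P2→S gives 7>5]
(D,R): not NE [P1→A gives 9>0]
(D,S): NE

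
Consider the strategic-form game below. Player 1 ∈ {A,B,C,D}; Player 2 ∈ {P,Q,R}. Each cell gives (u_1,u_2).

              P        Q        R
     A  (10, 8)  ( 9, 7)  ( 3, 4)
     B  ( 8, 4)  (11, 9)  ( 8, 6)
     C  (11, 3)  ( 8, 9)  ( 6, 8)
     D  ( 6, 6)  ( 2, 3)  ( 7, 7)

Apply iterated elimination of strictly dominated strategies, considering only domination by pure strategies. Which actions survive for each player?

Survivors P1:{A,B,C} P2:{P,Q}

P1 drop D (B beats it: P:8>6 Q:11>2 R:8>7)
P2 drop R (Q beats it: A:7>4 B:9>6 C:9>8)
P1→{A,B,C} P2→{P,Q}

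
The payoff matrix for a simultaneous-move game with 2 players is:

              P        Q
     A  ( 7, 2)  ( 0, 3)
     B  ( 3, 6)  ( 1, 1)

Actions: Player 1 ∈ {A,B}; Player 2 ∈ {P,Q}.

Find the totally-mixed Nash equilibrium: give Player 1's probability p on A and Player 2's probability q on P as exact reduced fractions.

(p,q) = (5/6, 1/5)

P1 indiff ⇒ q·7+(1-q)·0 = q·3+(1-q)·1 ⇒ q(4) = (1-q)(1) ⇒ q = 1/5
P2 indiff ⇒ p·2+(1-p)·6 = p·3+(1-p)·1 ⇒ p(-1) = (1-p)(-5) ⇒ p = 5/6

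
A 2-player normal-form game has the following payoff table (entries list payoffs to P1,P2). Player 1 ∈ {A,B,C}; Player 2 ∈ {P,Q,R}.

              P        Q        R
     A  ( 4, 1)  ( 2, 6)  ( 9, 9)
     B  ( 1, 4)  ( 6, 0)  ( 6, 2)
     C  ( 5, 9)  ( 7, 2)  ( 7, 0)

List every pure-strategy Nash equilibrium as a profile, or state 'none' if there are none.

Nash profiles: (A,R), (C,P)

(A,P): not NE [P1→C gives 5>4; P2→R gives 9>1]
(A,Q): not NE [P1→C gives 7>2; P2→R gives 9>6]
(A,R): NE
(B,P): not NE [P1→C gives 5>1]
(B,Q): not NE [P1→C gives 7>6; P2→P gives 4>0]
(B,R): not NE [P1→A gives 9>6; P2→P gives 4>2]
(C,P): NE
(C,Q): not NE [P2→P gives 9>2]
(C,R): not NE [P1→A gives 9>7; P2→P gives 9>0]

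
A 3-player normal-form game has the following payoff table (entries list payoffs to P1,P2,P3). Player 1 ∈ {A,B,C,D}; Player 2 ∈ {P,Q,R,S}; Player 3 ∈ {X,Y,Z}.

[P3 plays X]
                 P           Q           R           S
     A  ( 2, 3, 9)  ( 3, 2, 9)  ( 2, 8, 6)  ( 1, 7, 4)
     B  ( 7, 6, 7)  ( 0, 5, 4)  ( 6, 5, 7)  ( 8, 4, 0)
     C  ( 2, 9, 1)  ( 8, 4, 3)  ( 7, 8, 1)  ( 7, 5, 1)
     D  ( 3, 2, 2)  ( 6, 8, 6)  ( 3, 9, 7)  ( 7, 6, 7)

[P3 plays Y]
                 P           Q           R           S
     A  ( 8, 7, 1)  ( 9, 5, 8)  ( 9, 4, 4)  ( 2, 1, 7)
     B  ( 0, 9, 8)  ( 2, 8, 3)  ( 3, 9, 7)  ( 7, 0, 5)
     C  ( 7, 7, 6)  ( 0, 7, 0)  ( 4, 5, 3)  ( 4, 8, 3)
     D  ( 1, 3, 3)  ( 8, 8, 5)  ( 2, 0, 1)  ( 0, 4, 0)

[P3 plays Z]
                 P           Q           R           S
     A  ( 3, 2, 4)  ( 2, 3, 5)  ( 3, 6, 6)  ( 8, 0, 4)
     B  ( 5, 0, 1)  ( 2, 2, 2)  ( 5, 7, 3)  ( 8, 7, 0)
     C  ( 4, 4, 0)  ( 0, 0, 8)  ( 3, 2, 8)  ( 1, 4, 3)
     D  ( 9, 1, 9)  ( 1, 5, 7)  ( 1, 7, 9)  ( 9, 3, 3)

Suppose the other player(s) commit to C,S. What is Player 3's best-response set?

u_3(X vs C,S) = 1
u_3(Y vs C,S) = 3
u_3(Z vs C,S) = 3
max payoff 3 at {Y,Z}

argmax u_3 = {Y,Z}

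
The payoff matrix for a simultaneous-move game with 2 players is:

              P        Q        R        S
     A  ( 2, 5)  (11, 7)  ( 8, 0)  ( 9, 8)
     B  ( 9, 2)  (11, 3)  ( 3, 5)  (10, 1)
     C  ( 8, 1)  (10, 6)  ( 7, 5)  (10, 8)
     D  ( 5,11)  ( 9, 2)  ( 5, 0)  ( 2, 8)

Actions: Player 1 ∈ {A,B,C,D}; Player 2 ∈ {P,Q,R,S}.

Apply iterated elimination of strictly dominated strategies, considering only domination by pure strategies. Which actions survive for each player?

P1 drop D (C beats it: P:8>5 Q:10>9 R:7>5 S:10>2)
P2 drop P (Q beats it: A:7>5 B:3>2 C:6>1)
P1→{A,B,C} P2→{Q,R,S}

Remaining: P1:{A,B,C} P2:{Q,R,S}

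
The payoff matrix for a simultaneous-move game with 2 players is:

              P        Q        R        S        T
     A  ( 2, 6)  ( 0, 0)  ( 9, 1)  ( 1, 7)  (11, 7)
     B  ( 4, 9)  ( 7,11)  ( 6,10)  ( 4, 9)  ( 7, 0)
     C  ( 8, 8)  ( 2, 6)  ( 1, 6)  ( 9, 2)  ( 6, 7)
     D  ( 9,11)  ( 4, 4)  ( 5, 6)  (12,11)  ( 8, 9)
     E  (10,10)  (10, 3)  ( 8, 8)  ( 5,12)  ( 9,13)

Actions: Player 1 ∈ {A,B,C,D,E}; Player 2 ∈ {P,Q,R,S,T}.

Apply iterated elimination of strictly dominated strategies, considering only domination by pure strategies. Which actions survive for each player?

P1 drop B (E beats it: P:10>4 Q:10>7 R:8>6 S:5>4 T:9>7)
P1 drop C (D beats it: P:9>8 Q:4>2 R:5>1 S:12>9 T:8>6)
P2 drop Q (P beats it: A:6>0 D:11>4 E:10>3)
P2 drop R (P beats it: A:6>1 D:11>6 E:10>8)
P1→{A,D,E} P2→{P,S,T}

IESDS → P1:{A,D,E} P2:{P,S,T}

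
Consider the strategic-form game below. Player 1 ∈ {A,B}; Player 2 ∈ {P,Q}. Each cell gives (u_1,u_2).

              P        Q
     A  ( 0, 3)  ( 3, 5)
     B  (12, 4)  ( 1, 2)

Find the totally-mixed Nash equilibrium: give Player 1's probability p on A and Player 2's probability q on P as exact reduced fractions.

P1 indiff ⇒ q·0+(1-q)·3 = q·12+(1-q)·1 ⇒ q(-12) = (1-q)(-2) ⇒ q = 1/7
P2 indiff ⇒ p·3+(1-p)·4 = p·5+(1-p)·2 ⇒ p(-2) = (1-p)(-2) ⇒ p = 1/2

p=1/2, q=1/7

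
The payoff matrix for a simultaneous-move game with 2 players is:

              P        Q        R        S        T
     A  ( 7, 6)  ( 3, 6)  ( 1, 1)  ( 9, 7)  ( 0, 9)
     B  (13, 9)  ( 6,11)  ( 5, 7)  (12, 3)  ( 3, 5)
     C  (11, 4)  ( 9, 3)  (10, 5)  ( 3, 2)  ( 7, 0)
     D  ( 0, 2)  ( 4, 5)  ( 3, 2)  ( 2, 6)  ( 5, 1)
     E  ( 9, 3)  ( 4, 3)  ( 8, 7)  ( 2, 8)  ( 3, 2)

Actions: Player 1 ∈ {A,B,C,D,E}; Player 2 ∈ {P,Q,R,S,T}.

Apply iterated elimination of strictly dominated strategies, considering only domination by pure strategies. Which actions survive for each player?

P1 drop A (B beats it: P:13>7 Q:6>3 R:5>1 S:12>9 T:3>0)
P1 drop D (C beats it: P:11>0 Q:9>4 R:10>3 S:3>2 T:7>5)
P1 drop E (C beats it: P:11>9 Q:9>4 R:10>8 S:3>2 T:7>3)
P2 drop S (P beats it: B:9>3 C:4>2)
P2 drop T (P beats it: B:9>5 C:4>0)
P1→{B,C} P2→{P,Q,R}

Remaining: P1:{B,C} P2:{P,Q,R}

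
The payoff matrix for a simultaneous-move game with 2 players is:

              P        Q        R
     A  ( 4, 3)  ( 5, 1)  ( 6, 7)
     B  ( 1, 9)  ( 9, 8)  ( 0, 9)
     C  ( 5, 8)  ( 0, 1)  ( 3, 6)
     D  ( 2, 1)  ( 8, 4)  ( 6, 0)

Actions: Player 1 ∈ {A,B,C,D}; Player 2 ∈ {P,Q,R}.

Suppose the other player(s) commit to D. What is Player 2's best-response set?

BR_2 = {Q}

u_2(P vs D) = 1
u_2(Q vs D) = 4
u_2(R vs D) = 0
max payoff 4 at {Q}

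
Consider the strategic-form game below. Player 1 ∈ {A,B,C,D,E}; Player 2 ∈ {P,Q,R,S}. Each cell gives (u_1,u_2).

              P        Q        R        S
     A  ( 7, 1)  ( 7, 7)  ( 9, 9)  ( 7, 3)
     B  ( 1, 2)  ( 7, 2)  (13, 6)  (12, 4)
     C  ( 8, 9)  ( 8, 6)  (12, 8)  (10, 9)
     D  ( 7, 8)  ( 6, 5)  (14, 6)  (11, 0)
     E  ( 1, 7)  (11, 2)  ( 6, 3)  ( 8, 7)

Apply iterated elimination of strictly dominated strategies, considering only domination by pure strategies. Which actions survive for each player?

P1 drop A (C beats it: P:8>7 Q:8>7 R:12>9 S:10>7)
P2 drop Q (R beats it: B:6>2 C:8>6 D:6>5 E:3>2)
P1 drop E (C beats it: P:8>1 R:12>6 S:10>8)
P1→{B,C,D} P2→{P,R,S}

Remaining: P1:{B,C,D} P2:{P,R,S}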